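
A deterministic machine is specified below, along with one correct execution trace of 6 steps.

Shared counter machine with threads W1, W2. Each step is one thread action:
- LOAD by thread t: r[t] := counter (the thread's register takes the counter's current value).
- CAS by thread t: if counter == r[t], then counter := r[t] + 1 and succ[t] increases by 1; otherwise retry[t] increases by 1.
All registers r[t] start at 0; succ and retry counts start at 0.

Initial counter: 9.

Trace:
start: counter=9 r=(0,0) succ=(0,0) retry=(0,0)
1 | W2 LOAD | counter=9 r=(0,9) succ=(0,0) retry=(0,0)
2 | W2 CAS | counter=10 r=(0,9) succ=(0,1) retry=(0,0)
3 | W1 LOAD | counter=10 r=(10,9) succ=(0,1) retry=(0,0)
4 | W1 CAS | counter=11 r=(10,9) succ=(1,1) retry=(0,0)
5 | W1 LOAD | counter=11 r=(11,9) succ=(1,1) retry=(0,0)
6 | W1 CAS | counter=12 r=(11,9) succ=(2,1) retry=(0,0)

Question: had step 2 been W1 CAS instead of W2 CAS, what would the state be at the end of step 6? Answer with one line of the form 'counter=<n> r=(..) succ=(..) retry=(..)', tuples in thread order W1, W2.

counter=11 r=(10,9) succ=(2,0) retry=(1,0)

(re-executing from step 2 with the substitution; state before step 2: counter=9 r=(0,9) succ=(0,0) retry=(0,0))
2 | W1 CAS | counter=9 r=(0,9) succ=(0,0) retry=(1,0)
3 | W1 LOAD | counter=9 r=(9,9) succ=(0,0) retry=(1,0)
4 | W1 CAS | counter=10 r=(9,9) succ=(1,0) retry=(1,0)
5 | W1 LOAD | counter=10 r=(10,9) succ=(1,0) retry=(1,0)
6 | W1 CAS | counter=11 r=(10,9) succ=(2,0) retry=(1,0)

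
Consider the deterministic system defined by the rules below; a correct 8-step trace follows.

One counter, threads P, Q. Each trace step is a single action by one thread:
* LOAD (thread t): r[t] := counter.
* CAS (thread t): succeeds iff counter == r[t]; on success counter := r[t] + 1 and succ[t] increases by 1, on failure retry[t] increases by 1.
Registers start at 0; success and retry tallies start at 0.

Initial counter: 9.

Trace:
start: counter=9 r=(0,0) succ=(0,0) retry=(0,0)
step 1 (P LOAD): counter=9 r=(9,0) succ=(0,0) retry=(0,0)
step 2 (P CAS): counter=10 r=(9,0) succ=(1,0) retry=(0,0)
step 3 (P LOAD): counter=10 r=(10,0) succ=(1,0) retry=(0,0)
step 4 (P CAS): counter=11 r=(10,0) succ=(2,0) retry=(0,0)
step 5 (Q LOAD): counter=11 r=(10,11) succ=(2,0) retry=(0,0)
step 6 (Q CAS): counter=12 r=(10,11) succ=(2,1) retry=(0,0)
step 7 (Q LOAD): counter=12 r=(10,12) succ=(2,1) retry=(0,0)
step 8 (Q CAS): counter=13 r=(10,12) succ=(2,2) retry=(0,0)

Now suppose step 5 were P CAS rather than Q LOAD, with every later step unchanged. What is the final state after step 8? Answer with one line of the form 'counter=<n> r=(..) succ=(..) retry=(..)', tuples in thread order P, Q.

(re-executing from step 5 with the substitution; state before step 5: counter=11 r=(10,0) succ=(2,0) retry=(0,0))
step 5 (P CAS): counter=11 r=(10,0) succ=(2,0) retry=(1,0)
step 6 (Q CAS): counter=11 r=(10,0) succ=(2,0) retry=(1,1)
step 7 (Q LOAD): counter=11 r=(10,11) succ=(2,0) retry=(1,1)
step 8 (Q CAS): counter=12 r=(10,11) succ=(2,1) retry=(1,1)

counter=12 r=(10,11) succ=(2,1) retry=(1,1)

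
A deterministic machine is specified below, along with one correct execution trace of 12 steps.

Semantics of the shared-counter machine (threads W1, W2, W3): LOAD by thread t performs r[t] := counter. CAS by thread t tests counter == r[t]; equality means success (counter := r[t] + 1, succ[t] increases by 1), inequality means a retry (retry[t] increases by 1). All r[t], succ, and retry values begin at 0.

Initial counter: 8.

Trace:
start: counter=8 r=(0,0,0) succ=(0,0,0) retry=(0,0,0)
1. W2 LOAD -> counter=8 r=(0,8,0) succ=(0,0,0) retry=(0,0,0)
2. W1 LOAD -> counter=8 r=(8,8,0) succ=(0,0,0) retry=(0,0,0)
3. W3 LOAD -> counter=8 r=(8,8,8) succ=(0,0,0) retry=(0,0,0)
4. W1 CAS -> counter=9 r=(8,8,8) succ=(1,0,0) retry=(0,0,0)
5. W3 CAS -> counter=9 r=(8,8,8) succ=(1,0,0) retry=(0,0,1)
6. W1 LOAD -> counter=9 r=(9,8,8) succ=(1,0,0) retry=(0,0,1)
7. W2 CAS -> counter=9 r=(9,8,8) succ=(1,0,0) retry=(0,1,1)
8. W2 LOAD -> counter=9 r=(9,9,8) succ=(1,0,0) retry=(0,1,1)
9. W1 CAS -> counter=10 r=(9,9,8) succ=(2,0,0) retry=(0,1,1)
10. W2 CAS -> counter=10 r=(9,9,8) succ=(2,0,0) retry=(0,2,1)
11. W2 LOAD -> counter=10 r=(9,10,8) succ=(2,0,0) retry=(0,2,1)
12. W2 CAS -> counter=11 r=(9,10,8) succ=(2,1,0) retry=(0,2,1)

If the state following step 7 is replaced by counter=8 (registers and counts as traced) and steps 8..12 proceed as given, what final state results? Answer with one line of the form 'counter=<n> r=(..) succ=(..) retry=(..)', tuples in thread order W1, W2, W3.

state after step 7 := counter=8 r=(9,8,8) succ=(1,0,0) retry=(0,1,1)
8. W2 LOAD -> counter=8 r=(9,8,8) succ=(1,0,0) retry=(0,1,1)
9. W1 CAS -> counter=8 r=(9,8,8) succ=(1,0,0) retry=(1,1,1)
10. W2 CAS -> counter=9 r=(9,8,8) succ=(1,1,0) retry=(1,1,1)
11. W2 LOAD -> counter=9 r=(9,9,8) succ=(1,1,0) retry=(1,1,1)
12. W2 CAS -> counter=10 r=(9,9,8) succ=(1,2,0) retry=(1,1,1)

counter=10 r=(9,9,8) succ=(1,2,0) retry=(1,1,1)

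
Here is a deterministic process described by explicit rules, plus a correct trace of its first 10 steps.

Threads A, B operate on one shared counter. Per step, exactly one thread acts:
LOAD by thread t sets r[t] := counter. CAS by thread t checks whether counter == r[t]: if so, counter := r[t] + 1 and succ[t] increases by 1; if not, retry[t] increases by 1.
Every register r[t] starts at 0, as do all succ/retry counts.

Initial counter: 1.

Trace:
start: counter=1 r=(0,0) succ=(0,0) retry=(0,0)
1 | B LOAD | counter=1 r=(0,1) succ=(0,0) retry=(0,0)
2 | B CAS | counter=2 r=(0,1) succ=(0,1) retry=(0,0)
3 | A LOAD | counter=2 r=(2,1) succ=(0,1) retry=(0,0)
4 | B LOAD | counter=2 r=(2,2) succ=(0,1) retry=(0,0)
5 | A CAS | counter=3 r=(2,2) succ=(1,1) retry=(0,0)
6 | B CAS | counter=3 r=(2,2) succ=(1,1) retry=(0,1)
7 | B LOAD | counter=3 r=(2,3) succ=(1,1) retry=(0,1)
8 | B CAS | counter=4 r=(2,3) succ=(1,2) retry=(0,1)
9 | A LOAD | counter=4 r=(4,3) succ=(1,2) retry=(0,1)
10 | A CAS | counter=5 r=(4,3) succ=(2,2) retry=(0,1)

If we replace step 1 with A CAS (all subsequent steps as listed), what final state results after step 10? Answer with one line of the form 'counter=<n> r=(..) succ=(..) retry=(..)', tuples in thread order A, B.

counter=4 r=(3,2) succ=(2,1) retry=(1,2)

(re-executing from step 1 with the substitution; state before step 1: counter=1 r=(0,0) succ=(0,0) retry=(0,0))
1 | A CAS | counter=1 r=(0,0) succ=(0,0) retry=(1,0)
2 | B CAS | counter=1 r=(0,0) succ=(0,0) retry=(1,1)
3 | A LOAD | counter=1 r=(1,0) succ=(0,0) retry=(1,1)
4 | B LOAD | counter=1 r=(1,1) succ=(0,0) retry=(1,1)
5 | A CAS | counter=2 r=(1,1) succ=(1,0) retry=(1,1)
6 | B CAS | counter=2 r=(1,1) succ=(1,0) retry=(1,2)
7 | B LOAD | counter=2 r=(1,2) succ=(1,0) retry=(1,2)
8 | B CAS | counter=3 r=(1,2) succ=(1,1) retry=(1,2)
9 | A LOAD | counter=3 r=(3,2) succ=(1,1) retry=(1,2)
10 | A CAS | counter=4 r=(3,2) succ=(2,1) retry=(1,2)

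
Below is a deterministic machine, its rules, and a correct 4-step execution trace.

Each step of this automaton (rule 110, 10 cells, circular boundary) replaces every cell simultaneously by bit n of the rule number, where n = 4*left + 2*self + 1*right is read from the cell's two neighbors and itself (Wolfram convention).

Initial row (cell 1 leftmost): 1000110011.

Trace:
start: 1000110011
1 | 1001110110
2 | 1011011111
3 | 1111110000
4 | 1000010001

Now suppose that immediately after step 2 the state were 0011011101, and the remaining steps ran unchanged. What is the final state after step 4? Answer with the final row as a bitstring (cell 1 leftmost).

state after step 2 := 0011011101
3 | 0111110111
4 | 1100011101

1100011101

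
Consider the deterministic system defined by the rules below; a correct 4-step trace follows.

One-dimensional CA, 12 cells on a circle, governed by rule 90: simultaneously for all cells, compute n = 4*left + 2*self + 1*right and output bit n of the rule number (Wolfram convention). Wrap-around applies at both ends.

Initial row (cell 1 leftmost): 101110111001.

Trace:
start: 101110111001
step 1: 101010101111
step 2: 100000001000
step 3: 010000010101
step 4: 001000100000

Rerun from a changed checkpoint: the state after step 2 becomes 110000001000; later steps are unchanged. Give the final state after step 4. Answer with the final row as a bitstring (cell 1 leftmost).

001100100001

state after step 2 := 110000001000
step 3: 111000010101
step 4: 001100100001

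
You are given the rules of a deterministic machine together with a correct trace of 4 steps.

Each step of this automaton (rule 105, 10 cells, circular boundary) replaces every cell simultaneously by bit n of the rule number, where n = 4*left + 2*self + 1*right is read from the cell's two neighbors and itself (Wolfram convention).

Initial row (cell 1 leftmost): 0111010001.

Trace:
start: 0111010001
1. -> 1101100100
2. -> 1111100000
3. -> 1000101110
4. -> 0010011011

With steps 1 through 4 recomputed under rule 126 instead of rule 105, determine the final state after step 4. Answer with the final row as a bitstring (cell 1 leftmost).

0111001110

(re-executing steps 1..4 under rule 126; state before step 1: 0111010001)
1. -> 1101111011
2. -> 0111001110
3. -> 1101111011
4. -> 0111001110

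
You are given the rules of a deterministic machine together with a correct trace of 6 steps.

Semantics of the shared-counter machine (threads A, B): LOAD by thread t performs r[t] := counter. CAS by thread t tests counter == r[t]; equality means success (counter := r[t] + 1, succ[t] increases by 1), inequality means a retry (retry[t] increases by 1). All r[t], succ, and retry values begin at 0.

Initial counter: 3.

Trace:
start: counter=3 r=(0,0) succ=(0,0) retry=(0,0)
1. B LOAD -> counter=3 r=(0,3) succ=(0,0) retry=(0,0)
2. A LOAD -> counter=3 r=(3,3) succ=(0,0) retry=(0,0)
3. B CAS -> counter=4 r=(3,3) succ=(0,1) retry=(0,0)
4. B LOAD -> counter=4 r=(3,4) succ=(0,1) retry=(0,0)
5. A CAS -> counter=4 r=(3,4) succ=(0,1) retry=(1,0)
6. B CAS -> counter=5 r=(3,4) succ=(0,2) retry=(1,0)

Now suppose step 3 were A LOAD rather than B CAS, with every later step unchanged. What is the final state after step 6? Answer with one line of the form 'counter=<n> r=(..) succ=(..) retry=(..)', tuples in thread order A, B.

counter=4 r=(3,3) succ=(1,0) retry=(0,1)

(re-executing from step 3 with the substitution; state before step 3: counter=3 r=(3,3) succ=(0,0) retry=(0,0))
3. A LOAD -> counter=3 r=(3,3) succ=(0,0) retry=(0,0)
4. B LOAD -> counter=3 r=(3,3) succ=(0,0) retry=(0,0)
5. A CAS -> counter=4 r=(3,3) succ=(1,0) retry=(0,0)
6. B CAS -> counter=4 r=(3,3) succ=(1,0) retry=(0,1)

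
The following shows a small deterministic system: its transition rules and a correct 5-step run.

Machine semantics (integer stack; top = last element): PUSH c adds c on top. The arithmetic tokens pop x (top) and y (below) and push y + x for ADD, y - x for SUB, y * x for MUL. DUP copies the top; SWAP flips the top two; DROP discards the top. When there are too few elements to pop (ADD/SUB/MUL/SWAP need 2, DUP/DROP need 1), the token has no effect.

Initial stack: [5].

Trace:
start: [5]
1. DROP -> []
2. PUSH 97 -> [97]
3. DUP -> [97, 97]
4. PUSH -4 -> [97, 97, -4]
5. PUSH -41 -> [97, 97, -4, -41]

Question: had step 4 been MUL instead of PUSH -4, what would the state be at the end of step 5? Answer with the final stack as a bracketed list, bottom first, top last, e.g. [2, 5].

(re-executing from step 4 with the substitution; state before step 4: [97, 97])
4. MUL -> [9409]
5. PUSH -41 -> [9409, -41]

[9409, -41]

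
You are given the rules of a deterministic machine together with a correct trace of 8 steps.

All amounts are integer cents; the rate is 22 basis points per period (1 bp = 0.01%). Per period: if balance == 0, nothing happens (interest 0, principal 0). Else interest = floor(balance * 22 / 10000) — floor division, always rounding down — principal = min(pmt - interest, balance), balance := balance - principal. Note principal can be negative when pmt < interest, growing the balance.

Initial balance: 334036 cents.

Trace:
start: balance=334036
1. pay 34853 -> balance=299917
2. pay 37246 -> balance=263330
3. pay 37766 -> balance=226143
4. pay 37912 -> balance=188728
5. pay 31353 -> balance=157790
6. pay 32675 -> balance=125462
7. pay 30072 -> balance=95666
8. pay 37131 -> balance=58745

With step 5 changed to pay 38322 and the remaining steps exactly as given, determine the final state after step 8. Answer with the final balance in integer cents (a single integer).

51729

(re-executing from step 5 with the substitution; state before step 5: balance=188728)
5. pay 38322 -> balance=150821
6. pay 32675 -> balance=118477
7. pay 30072 -> balance=88665
8. pay 37131 -> balance=51729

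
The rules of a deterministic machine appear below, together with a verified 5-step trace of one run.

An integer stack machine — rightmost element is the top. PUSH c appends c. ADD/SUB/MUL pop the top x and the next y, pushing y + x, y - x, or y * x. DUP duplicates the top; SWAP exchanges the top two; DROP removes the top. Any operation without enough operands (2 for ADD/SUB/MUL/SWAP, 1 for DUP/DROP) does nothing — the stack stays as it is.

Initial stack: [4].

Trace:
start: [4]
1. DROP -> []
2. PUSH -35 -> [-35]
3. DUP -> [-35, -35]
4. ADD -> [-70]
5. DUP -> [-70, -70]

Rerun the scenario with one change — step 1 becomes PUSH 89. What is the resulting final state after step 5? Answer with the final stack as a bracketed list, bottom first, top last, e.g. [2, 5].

(re-executing from step 1 with the substitution; state before step 1: [4])
1. PUSH 89 -> [4, 89]
2. PUSH -35 -> [4, 89, -35]
3. DUP -> [4, 89, -35, -35]
4. ADD -> [4, 89, -70]
5. DUP -> [4, 89, -70, -70]

[4, 89, -70, -70]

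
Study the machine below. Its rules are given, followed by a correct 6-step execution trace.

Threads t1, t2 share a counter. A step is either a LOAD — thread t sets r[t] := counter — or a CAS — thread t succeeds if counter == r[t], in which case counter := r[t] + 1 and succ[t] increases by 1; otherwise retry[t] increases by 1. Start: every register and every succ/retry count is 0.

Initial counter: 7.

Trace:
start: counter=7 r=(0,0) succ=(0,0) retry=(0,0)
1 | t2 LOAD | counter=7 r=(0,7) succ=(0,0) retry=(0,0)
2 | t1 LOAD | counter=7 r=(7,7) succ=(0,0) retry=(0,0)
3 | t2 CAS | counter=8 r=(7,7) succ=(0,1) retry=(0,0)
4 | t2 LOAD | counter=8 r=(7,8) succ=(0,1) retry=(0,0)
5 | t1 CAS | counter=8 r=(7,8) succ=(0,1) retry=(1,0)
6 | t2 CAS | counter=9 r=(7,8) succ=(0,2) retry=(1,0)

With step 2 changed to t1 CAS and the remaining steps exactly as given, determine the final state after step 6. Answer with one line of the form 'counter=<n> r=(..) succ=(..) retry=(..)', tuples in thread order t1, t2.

(re-executing from step 2 with the substitution; state before step 2: counter=7 r=(0,7) succ=(0,0) retry=(0,0))
2 | t1 CAS | counter=7 r=(0,7) succ=(0,0) retry=(1,0)
3 | t2 CAS | counter=8 r=(0,7) succ=(0,1) retry=(1,0)
4 | t2 LOAD | counter=8 r=(0,8) succ=(0,1) retry=(1,0)
5 | t1 CAS | counter=8 r=(0,8) succ=(0,1) retry=(2,0)
6 | t2 CAS | counter=9 r=(0,8) succ=(0,2) retry=(2,0)

counter=9 r=(0,8) succ=(0,2) retry=(2,0)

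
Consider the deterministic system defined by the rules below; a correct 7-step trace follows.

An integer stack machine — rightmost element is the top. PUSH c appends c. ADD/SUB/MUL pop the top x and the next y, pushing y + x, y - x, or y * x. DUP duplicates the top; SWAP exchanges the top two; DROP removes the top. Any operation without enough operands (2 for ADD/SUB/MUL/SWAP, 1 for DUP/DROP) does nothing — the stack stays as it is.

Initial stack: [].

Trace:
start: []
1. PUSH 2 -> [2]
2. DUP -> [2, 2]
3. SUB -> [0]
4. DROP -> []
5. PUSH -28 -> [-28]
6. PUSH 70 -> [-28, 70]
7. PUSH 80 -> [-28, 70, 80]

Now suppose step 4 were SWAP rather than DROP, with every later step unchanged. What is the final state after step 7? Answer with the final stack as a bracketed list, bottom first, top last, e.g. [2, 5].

[0, -28, 70, 80]

(re-executing from step 4 with the substitution; state before step 4: [0])
4. SWAP -> [0]
5. PUSH -28 -> [0, -28]
6. PUSH 70 -> [0, -28, 70]
7. PUSH 80 -> [0, -28, 70, 80]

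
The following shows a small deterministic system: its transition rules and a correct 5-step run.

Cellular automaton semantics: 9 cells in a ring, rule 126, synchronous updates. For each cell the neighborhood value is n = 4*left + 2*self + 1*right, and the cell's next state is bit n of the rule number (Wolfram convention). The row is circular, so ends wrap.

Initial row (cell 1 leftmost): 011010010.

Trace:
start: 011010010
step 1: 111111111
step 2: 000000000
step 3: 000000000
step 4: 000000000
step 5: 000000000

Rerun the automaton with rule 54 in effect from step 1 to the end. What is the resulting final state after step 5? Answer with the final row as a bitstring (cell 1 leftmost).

000001010

(re-executing steps 1..5 under rule 54; state before step 1: 011010010)
step 1: 100111111
step 2: 011000000
step 3: 100100000
step 4: 111110001
step 5: 000001010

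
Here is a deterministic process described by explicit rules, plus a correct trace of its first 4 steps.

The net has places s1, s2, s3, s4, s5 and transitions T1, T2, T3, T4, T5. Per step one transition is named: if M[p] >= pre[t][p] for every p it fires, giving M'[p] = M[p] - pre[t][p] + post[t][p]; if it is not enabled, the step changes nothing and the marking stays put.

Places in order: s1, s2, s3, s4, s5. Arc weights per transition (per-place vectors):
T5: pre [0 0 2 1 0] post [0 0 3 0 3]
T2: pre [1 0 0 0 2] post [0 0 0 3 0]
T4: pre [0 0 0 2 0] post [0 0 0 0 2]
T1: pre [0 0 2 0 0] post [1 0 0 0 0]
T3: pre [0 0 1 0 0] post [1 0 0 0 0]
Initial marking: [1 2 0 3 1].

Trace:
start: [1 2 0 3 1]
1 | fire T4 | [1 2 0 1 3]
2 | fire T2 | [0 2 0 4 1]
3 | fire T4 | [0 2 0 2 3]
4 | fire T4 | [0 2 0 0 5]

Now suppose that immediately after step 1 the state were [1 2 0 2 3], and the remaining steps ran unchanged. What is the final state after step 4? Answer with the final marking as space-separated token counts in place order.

0 2 0 1 5

state after step 1 := [1 2 0 2 3]
2 | fire T2 | [0 2 0 5 1]
3 | fire T4 | [0 2 0 3 3]
4 | fire T4 | [0 2 0 1 5]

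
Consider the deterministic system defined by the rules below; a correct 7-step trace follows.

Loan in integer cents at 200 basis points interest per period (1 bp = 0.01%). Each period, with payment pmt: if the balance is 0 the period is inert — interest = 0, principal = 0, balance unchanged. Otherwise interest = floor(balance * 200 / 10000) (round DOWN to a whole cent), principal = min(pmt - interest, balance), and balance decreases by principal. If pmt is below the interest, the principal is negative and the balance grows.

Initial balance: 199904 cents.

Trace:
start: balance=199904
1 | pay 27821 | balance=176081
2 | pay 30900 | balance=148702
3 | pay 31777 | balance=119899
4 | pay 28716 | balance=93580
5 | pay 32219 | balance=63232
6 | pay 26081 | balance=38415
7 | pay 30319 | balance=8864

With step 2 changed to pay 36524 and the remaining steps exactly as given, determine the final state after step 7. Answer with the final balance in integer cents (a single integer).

2655

(re-executing from step 2 with the substitution; state before step 2: balance=176081)
2 | pay 36524 | balance=143078
3 | pay 31777 | balance=114162
4 | pay 28716 | balance=87729
5 | pay 32219 | balance=57264
6 | pay 26081 | balance=32328
7 | pay 30319 | balance=2655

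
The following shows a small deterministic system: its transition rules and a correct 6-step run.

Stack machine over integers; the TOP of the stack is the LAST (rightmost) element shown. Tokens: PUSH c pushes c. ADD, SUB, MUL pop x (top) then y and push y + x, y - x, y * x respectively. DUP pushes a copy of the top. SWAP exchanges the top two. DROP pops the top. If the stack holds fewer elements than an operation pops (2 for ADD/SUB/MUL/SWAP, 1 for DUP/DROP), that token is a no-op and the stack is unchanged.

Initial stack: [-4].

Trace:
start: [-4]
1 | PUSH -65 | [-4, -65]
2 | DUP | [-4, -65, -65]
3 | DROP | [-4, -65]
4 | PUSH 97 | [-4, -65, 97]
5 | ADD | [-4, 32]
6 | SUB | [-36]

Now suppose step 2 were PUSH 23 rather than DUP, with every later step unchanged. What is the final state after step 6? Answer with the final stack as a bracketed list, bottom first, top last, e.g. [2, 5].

[-36]

(re-executing from step 2 with the substitution; state before step 2: [-4, -65])
2 | PUSH 23 | [-4, -65, 23]
3 | DROP | [-4, -65]
4 | PUSH 97 | [-4, -65, 97]
5 | ADD | [-4, 32]
6 | SUB | [-36]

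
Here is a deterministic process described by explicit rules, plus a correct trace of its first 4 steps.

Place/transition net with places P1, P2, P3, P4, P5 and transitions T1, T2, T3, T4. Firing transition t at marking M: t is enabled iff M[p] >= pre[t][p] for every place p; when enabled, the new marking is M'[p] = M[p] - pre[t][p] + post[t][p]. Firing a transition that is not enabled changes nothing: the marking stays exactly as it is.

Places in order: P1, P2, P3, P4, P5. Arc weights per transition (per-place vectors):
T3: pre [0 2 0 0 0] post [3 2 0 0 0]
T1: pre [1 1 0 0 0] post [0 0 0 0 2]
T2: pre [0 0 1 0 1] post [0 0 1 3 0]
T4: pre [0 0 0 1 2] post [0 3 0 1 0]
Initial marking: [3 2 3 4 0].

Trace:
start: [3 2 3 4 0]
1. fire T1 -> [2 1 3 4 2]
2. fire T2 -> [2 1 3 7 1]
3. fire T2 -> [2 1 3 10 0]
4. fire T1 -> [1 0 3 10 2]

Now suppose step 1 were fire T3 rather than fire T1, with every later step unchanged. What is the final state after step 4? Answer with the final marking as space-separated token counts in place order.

5 1 3 4 2

(re-executing from step 1 with the substitution; state before step 1: [3 2 3 4 0])
1. fire T3 -> [6 2 3 4 0]
2. fire T2 -> [6 2 3 4 0]
3. fire T2 -> [6 2 3 4 0]
4. fire T1 -> [5 1 3 4 2]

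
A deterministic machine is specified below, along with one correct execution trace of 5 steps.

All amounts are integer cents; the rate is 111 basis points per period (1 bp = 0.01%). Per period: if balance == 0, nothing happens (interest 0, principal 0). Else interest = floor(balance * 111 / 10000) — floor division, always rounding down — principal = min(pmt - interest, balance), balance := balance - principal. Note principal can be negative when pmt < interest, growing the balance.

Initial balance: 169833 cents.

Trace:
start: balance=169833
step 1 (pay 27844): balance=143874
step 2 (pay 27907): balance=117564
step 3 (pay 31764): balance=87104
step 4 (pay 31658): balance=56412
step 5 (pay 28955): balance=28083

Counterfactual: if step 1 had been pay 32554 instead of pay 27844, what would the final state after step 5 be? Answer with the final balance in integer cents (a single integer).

(re-executing from step 1 with the substitution; state before step 1: balance=169833)
step 1 (pay 32554): balance=139164
step 2 (pay 27907): balance=112801
step 3 (pay 31764): balance=82289
step 4 (pay 31658): balance=51544
step 5 (pay 28955): balance=23161

23161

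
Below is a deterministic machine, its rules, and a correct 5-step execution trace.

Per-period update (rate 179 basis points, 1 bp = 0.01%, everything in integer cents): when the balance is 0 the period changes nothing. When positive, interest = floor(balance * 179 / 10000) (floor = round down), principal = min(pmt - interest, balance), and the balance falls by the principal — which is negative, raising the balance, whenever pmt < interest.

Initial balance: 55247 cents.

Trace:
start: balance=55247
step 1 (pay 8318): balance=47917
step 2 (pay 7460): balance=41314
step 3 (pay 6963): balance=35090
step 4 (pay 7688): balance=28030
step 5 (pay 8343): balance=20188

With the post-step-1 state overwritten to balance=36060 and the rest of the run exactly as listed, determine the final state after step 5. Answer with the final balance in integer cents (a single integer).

7459

state after step 1 := balance=36060
step 2 (pay 7460): balance=29245
step 3 (pay 6963): balance=22805
step 4 (pay 7688): balance=15525
step 5 (pay 8343): balance=7459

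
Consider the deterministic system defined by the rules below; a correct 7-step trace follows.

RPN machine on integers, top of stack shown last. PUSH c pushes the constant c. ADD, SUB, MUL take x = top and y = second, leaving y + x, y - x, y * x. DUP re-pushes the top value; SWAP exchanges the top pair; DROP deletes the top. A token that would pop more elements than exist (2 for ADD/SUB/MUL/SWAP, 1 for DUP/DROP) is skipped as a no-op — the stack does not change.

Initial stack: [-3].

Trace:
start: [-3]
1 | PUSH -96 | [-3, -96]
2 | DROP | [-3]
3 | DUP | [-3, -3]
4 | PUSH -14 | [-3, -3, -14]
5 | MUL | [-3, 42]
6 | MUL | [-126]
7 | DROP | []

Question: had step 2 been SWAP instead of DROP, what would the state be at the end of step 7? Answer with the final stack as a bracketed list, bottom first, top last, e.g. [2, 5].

[-96]

(re-executing from step 2 with the substitution; state before step 2: [-3, -96])
2 | SWAP | [-96, -3]
3 | DUP | [-96, -3, -3]
4 | PUSH -14 | [-96, -3, -3, -14]
5 | MUL | [-96, -3, 42]
6 | MUL | [-96, -126]
7 | DROP | [-96]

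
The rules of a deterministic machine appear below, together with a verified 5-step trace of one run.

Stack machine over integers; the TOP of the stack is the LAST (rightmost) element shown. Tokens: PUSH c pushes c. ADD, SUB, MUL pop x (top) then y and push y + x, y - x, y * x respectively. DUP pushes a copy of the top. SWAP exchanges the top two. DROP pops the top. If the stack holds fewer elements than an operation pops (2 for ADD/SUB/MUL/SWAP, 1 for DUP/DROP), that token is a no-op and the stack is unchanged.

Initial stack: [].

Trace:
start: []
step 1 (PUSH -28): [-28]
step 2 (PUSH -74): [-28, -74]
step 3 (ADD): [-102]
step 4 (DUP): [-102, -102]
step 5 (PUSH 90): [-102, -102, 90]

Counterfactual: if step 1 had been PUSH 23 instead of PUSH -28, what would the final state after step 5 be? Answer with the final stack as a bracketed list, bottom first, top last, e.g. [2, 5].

(re-executing from step 1 with the substitution; state before step 1: [])
step 1 (PUSH 23): [23]
step 2 (PUSH -74): [23, -74]
step 3 (ADD): [-51]
step 4 (DUP): [-51, -51]
step 5 (PUSH 90): [-51, -51, 90]

[-51, -51, 90]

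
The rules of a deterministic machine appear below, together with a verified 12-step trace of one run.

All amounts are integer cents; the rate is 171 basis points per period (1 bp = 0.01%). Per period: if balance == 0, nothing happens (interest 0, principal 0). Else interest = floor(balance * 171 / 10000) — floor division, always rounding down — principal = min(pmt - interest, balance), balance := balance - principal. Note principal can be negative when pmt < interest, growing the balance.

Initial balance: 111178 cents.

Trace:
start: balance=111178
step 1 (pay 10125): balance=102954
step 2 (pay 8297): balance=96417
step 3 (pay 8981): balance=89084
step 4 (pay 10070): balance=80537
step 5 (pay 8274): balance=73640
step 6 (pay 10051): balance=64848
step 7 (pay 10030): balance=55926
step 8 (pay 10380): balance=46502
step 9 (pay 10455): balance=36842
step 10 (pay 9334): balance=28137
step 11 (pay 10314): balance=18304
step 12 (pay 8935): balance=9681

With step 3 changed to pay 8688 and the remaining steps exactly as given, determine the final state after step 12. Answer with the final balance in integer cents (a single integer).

(re-executing from step 3 with the substitution; state before step 3: balance=96417)
step 3 (pay 8688): balance=89377
step 4 (pay 10070): balance=80835
step 5 (pay 8274): balance=73943
step 6 (pay 10051): balance=65156
step 7 (pay 10030): balance=56240
step 8 (pay 10380): balance=46821
step 9 (pay 10455): balance=37166
step 10 (pay 9334): balance=28467
step 11 (pay 10314): balance=18639
step 12 (pay 8935): balance=10022

10022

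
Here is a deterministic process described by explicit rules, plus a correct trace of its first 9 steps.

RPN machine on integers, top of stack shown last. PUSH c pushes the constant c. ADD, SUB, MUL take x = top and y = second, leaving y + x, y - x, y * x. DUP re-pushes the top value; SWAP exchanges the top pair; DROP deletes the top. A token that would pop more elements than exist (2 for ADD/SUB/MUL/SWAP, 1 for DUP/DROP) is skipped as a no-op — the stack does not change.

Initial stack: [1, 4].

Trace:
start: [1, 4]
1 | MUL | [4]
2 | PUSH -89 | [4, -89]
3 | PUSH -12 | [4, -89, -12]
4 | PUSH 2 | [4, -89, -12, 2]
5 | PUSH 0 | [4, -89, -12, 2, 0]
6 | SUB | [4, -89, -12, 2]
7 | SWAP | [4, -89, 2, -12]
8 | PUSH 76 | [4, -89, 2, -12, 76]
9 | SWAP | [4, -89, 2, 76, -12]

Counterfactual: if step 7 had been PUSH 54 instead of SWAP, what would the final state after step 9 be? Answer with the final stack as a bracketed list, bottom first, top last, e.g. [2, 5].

(re-executing from step 7 with the substitution; state before step 7: [4, -89, -12, 2])
7 | PUSH 54 | [4, -89, -12, 2, 54]
8 | PUSH 76 | [4, -89, -12, 2, 54, 76]
9 | SWAP | [4, -89, -12, 2, 76, 54]

[4, -89, -12, 2, 76, 54]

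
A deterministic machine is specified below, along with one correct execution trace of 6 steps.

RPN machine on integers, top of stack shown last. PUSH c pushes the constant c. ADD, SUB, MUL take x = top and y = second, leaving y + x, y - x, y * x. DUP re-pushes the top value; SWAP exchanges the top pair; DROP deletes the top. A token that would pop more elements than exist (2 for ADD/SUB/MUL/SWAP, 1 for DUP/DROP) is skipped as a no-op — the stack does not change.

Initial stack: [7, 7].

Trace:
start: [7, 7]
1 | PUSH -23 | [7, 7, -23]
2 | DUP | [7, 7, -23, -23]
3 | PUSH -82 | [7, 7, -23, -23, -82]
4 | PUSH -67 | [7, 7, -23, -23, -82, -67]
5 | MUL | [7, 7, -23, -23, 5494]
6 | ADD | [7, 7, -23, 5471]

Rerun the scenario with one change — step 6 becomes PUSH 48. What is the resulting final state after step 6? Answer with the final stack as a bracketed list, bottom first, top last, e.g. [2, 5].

(re-executing from step 6 with the substitution; state before step 6: [7, 7, -23, -23, 5494])
6 | PUSH 48 | [7, 7, -23, -23, 5494, 48]

[7, 7, -23, -23, 5494, 48]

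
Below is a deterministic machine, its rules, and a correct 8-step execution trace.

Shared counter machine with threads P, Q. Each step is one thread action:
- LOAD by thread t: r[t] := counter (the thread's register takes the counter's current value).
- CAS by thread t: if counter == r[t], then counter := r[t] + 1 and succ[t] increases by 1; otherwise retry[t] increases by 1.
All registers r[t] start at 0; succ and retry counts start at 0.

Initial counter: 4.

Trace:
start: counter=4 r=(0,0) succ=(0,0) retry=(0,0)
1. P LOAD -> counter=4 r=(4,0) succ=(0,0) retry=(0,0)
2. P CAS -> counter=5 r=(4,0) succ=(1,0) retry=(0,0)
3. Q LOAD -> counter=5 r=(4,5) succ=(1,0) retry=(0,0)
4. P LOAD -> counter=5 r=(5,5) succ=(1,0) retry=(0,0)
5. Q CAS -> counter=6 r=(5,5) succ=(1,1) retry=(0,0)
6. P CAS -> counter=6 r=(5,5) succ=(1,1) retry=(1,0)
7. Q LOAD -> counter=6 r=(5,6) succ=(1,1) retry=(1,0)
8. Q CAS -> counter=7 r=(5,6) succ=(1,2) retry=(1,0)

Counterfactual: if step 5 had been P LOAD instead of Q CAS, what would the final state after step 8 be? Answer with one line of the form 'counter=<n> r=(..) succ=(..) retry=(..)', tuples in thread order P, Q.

counter=7 r=(5,6) succ=(2,1) retry=(0,0)

(re-executing from step 5 with the substitution; state before step 5: counter=5 r=(5,5) succ=(1,0) retry=(0,0))
5. P LOAD -> counter=5 r=(5,5) succ=(1,0) retry=(0,0)
6. P CAS -> counter=6 r=(5,5) succ=(2,0) retry=(0,0)
7. Q LOAD -> counter=6 r=(5,6) succ=(2,0) retry=(0,0)
8. Q CAS -> counter=7 r=(5,6) succ=(2,1) retry=(0,0)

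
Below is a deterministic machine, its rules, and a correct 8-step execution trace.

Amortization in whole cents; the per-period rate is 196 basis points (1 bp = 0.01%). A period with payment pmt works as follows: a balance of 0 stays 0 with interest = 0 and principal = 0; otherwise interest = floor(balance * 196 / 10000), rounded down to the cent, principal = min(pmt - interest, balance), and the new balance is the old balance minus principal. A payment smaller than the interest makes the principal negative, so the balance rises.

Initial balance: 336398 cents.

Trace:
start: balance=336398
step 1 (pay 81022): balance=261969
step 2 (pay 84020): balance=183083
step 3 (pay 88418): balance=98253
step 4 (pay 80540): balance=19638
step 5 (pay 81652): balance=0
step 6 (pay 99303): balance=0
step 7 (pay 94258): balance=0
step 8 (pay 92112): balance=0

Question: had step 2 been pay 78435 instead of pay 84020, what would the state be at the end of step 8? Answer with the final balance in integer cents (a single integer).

0

(re-executing from step 2 with the substitution; state before step 2: balance=261969)
step 2 (pay 78435): balance=188668
step 3 (pay 88418): balance=103947
step 4 (pay 80540): balance=25444
step 5 (pay 81652): balance=0
step 6 (pay 99303): balance=0
step 7 (pay 94258): balance=0
step 8 (pay 92112): balance=0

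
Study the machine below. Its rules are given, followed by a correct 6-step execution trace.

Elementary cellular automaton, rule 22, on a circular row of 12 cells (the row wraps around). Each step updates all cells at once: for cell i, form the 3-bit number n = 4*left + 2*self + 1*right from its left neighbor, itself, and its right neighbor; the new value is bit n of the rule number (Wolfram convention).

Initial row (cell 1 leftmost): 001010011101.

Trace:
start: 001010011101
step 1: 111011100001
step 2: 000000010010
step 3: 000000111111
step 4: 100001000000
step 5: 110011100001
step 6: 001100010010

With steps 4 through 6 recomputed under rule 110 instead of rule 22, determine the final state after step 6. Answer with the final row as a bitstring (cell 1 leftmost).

(re-executing steps 4..6 under rule 110; state before step 4: 000000111111)
step 4: 000001100001
step 5: 000011100011
step 6: 000110100111

000110100111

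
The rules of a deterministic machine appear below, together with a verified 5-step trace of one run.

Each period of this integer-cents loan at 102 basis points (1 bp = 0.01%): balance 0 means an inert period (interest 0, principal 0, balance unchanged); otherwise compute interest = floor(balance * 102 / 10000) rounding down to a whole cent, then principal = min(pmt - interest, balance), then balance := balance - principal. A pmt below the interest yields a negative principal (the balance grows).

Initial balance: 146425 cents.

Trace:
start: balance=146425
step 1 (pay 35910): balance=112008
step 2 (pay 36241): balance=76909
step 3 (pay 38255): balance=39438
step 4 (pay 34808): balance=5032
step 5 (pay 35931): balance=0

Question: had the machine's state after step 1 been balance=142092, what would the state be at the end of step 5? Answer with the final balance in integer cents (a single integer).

state after step 1 := balance=142092
step 2 (pay 36241): balance=107300
step 3 (pay 38255): balance=70139
step 4 (pay 34808): balance=36046
step 5 (pay 35931): balance=482

482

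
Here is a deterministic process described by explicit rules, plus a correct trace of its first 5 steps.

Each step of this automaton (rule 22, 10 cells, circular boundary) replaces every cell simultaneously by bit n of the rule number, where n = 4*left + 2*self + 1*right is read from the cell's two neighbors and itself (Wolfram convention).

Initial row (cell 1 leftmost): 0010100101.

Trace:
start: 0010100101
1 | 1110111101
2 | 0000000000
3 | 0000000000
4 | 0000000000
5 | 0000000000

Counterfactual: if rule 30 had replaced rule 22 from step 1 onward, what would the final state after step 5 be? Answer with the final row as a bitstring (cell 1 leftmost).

(re-executing steps 1..5 under rule 30; state before step 1: 0010100101)
1 | 1110111101
2 | 0000100001
3 | 1001110011
4 | 0111001110
5 | 1100111001

1100111001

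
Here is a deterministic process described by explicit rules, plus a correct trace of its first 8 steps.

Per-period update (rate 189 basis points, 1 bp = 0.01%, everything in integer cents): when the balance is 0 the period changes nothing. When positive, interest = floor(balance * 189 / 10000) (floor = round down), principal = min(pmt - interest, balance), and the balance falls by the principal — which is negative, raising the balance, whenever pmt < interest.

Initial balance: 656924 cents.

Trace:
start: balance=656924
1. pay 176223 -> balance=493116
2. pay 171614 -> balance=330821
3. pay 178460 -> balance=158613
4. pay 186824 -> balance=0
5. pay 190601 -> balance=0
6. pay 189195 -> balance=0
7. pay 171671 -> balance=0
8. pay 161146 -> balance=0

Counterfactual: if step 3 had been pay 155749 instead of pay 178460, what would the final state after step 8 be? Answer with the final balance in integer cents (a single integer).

(re-executing from step 3 with the substitution; state before step 3: balance=330821)
3. pay 155749 -> balance=181324
4. pay 186824 -> balance=0
5. pay 190601 -> balance=0
6. pay 189195 -> balance=0
7. pay 171671 -> balance=0
8. pay 161146 -> balance=0

0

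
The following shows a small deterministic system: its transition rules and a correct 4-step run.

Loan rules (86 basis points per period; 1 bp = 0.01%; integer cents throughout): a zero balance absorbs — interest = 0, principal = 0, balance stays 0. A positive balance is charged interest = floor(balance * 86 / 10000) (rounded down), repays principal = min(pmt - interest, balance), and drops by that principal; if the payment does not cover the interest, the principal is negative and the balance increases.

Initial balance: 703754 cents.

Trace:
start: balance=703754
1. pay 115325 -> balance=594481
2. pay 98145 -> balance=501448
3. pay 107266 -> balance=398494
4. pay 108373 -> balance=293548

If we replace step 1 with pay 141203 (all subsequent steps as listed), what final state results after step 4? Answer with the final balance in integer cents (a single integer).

266995

(re-executing from step 1 with the substitution; state before step 1: balance=703754)
1. pay 141203 -> balance=568603
2. pay 98145 -> balance=475347
3. pay 107266 -> balance=372168
4. pay 108373 -> balance=266995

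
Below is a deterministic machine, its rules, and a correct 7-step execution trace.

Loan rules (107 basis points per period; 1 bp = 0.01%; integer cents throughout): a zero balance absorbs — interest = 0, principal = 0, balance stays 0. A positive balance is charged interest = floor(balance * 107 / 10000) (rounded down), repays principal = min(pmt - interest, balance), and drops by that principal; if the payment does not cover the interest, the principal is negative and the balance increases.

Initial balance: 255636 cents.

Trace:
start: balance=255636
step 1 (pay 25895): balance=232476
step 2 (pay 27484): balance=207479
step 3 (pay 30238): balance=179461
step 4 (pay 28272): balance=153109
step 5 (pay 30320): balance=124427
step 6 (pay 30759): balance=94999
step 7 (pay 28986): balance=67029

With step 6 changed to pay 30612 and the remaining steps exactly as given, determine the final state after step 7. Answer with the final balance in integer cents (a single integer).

(re-executing from step 6 with the substitution; state before step 6: balance=124427)
step 6 (pay 30612): balance=95146
step 7 (pay 28986): balance=67178

67178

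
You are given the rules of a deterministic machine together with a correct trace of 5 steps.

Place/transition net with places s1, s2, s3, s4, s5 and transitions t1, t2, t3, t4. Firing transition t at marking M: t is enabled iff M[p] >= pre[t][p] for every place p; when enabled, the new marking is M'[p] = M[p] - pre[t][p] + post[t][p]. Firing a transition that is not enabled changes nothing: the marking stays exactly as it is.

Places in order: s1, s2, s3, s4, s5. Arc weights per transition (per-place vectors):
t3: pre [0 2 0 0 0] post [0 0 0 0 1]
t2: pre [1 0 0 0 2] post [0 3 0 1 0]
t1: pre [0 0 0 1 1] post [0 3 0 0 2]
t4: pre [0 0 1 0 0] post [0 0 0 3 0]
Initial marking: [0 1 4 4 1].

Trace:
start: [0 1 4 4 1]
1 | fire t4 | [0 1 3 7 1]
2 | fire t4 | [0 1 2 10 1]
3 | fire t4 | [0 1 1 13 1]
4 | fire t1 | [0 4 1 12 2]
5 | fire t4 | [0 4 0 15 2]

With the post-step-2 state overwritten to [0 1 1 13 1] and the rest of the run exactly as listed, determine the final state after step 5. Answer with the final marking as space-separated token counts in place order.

state after step 2 := [0 1 1 13 1]
3 | fire t4 | [0 1 0 16 1]
4 | fire t1 | [0 4 0 15 2]
5 | fire t4 | [0 4 0 15 2]

0 4 0 15 2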